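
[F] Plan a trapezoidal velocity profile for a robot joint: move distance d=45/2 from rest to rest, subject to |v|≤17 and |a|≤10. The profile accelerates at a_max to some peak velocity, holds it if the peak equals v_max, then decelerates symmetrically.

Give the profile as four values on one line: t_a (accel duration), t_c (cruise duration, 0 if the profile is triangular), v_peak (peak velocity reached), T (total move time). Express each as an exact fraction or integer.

t_a=3/2 t_c=0 v_peak=15 T=3

vₘ²/aₘ = 17²/10 = 289/10
45/2 < 289/10 so t_c = 0
v_peak = √(45/2·10) = √225 = 15
t_a = 15/10 = 3/2; t_c = 0
T = 2·3/2 = 3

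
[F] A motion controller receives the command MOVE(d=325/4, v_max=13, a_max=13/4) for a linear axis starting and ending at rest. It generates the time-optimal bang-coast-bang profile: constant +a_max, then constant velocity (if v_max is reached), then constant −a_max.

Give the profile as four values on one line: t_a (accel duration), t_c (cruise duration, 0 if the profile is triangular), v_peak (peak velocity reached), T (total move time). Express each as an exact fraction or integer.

vₘ²/aₘ = 13²/(13/4) = 52
325/4 ≥ 52 so v_max reached
t_a = 13/(13/4) = 4; v_peak = 13
d_cruise = 325/4 − 52 = 117/4; t_c = (117/4)/13 = 9/4
T = 2·4 + 9/4 = 41/4

t_a=4 t_c=9/4 v_peak=13 T=41/4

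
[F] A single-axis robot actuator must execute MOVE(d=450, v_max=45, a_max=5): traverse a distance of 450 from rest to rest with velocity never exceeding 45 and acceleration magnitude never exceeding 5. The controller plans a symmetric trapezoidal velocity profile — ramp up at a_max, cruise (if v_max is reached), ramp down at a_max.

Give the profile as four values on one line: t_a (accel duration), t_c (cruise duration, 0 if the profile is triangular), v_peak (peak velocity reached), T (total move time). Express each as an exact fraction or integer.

t_a=9 t_c=1 v_peak=45 T=19

v_max²/a_max = 45²/5 = 405
450 ≥ 405 → trapezoidal
t_a = 45/5 = 9; v_peak = 45
d_cruise = 450 − 405 = 45; t_c = 45/45 = 1
T = 2·9 + 1 = 19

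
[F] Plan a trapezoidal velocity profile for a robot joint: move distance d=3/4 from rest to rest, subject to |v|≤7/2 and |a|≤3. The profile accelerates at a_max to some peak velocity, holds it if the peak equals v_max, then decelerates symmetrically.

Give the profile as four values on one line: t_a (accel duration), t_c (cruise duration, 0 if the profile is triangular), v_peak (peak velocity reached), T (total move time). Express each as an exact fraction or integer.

t_a=1/2 t_c=0 v_peak=3/2 T=1

vₘ²/aₘ = (7/2)²/3 = 49/12
3/4 < 49/12 ⇒ no cruise
v_peak = √(3/4·3) = √(9/4) = 3/2
t_a = (3/2)/3 = 1/2; t_c = 0
T = 2·1/2 = 1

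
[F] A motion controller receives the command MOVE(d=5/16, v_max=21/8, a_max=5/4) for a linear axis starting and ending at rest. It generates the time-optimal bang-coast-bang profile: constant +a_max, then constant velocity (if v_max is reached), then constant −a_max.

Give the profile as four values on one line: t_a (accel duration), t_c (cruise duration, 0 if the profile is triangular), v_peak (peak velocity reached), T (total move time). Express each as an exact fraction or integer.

vₘ²/aₘ = (21/8)²/(5/4) = 441/80
5/16 < 441/80 ⇒ no cruise
v_peak = √(5/16·5/4) = √(25/64) = 5/8
t_a = (5/8)/(5/4) = 1/2; t_c = 0
T = 2·1/2 = 1

t_a=1/2 t_c=0 v_peak=5/8 T=1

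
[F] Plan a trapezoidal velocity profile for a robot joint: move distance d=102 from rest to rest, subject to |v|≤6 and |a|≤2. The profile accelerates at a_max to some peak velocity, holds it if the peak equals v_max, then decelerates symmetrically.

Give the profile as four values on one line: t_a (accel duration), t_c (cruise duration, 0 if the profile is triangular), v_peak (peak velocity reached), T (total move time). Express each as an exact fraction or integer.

t_a=3 t_c=14 v_peak=6 T=20

v_max²/a_max = 6²/2 = 18
102 ≥ 18 so v_max reached
t_a = 6/2 = 3; v_peak = 6
d_cruise = 102 − 18 = 84; t_c = 84/6 = 14
T = 2·3 + 14 = 20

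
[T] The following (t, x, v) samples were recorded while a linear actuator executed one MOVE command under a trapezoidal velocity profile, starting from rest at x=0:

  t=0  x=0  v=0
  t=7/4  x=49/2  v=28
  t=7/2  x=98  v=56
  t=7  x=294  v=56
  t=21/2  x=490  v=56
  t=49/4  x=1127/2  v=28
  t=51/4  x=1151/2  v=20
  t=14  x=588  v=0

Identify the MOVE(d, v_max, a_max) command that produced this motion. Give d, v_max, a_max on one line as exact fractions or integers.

final state: t=14, x=588, v=0 → d = 588
a_max = (28−0)/(7/4−0) = 16
max v = 56 over t∈[7/2,21/2] → v_max = 56
check: 56·(7/2+7) = 588 ✓

d=588 v_max=56 a_max=16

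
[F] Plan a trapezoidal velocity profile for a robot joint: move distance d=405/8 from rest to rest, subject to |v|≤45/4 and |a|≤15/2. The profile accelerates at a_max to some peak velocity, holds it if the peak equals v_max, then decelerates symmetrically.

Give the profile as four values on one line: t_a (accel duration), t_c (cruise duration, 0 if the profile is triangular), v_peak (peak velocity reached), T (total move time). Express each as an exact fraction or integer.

t_a=3/2 t_c=3 v_peak=45/4 T=6

(v_max)²/a_max = (45/4)²/(15/2) = 135/8
405/8 ≥ 135/8 → trapezoidal
t_a = (45/4)/(15/2) = 3/2; v_peak = 45/4
d_cruise = 405/8 − 135/8 = 135/4; t_c = (135/4)/(45/4) = 3
T = 2·3/2 + 3 = 6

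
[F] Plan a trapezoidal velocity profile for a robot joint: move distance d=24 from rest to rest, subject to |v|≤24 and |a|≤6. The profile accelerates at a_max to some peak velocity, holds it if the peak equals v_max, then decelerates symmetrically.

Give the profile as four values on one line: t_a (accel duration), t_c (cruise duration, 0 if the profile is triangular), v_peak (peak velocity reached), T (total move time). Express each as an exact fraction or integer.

t_a=2 t_c=0 v_peak=12 T=4

vₘ²/aₘ = 24²/6 = 96
24 < 96 ⇒ no cruise
v_peak = √(24·6) = √144 = 12
t_a = 12/6 = 2; t_c = 0
T = 2·2 = 4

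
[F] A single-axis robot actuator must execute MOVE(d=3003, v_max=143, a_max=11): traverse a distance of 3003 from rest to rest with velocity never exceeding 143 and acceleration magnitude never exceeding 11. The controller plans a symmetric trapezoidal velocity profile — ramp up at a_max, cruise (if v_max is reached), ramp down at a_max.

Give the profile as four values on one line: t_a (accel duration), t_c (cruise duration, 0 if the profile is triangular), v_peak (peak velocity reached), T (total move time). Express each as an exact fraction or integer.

t_a=13 t_c=8 v_peak=143 T=34

(v_max)²/a_max = 143²/11 = 1859
3003 ≥ 1859 → trapezoidal
t_a = 143/11 = 13; v_peak = 143
d_cruise = 3003 − 1859 = 1144; t_c = 1144/143 = 8
T = 2·13 + 8 = 34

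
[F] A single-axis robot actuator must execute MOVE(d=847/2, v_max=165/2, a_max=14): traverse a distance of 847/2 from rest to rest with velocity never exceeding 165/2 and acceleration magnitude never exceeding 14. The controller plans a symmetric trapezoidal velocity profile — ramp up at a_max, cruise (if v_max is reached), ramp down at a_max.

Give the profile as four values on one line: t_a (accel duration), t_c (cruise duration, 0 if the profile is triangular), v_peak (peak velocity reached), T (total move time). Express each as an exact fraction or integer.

vₘ²/aₘ = (165/2)²/14 = 27225/56
847/2 < 27225/56 ⇒ no cruise
v_peak = √(847/2·14) = √5929 = 77
t_a = 77/14 = 11/2; t_c = 0
T = 2·11/2 = 11

t_a=11/2 t_c=0 v_peak=77 T=11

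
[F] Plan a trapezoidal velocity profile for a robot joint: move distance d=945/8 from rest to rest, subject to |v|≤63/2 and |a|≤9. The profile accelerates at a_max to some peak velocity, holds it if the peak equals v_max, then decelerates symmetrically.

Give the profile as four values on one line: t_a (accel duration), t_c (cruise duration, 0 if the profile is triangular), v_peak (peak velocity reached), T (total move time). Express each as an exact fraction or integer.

t_a=7/2 t_c=1/4 v_peak=63/2 T=29/4

v_max²/a_max = (63/2)²/9 = 441/4
945/8 ≥ 441/4 → trapezoidal
t_a = (63/2)/9 = 7/2; v_peak = 63/2
d_cruise = 945/8 − 441/4 = 63/8; t_c = (63/8)/(63/2) = 1/4
T = 2·7/2 + 1/4 = 29/4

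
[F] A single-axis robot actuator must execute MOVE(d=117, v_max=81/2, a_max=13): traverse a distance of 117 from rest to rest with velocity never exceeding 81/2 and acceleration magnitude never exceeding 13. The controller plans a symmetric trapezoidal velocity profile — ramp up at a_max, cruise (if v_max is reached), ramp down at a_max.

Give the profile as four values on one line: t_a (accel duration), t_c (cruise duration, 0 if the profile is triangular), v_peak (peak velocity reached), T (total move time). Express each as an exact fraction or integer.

t_a=3 t_c=0 v_peak=39 T=6

(v_max)²/a_max = (81/2)²/13 = 6561/52
117 < 6561/52 so t_c = 0
v_peak = √(117·13) = √1521 = 39
t_a = 39/13 = 3; t_c = 0
T = 2·3 = 6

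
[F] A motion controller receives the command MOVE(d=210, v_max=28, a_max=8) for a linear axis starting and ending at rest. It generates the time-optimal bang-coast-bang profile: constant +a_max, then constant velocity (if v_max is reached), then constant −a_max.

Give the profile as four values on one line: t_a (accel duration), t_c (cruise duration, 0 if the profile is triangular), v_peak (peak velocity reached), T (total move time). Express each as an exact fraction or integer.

t_a=7/2 t_c=4 v_peak=28 T=11

(v_max)²/a_max = 28²/8 = 98
210 ≥ 98 so v_max reached
t_a = 28/8 = 7/2; v_peak = 28
d_cruise = 210 − 98 = 112; t_c = 112/28 = 4
T = 2·7/2 + 4 = 11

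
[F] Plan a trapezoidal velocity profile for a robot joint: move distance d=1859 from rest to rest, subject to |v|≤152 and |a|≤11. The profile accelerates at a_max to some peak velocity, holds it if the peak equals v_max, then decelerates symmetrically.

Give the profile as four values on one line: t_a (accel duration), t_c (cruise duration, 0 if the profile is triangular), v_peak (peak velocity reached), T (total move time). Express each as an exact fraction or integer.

v_max²/a_max = 152²/11 = 23104/11
1859 < 23104/11 ⇒ no cruise
v_peak = √(1859·11) = √20449 = 143
t_a = 143/11 = 13; t_c = 0
T = 2·13 = 26

t_a=13 t_c=0 v_peak=143 T=26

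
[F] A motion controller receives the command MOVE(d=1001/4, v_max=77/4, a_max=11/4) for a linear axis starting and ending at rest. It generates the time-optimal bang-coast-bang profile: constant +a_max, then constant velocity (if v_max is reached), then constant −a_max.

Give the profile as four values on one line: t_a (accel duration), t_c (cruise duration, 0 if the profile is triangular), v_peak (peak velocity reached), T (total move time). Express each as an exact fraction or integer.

t_a=7 t_c=6 v_peak=77/4 T=20

(v_max)²/a_max = (77/4)²/(11/4) = 539/4
1001/4 ≥ 539/4 so v_max reached
t_a = (77/4)/(11/4) = 7; v_peak = 77/4
d_cruise = 1001/4 − 539/4 = 231/2; t_c = (231/2)/(77/4) = 6
T = 2·7 + 6 = 20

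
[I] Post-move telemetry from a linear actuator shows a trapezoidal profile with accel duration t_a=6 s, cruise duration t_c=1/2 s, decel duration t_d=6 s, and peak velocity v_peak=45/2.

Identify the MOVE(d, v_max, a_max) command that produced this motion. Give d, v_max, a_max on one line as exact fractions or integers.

a_max = (45/2)/6 = 15/4
d_a = ½·45/2·6 = 135/2; d_c = 45/2·1/2 = 45/4
d = 2·135/2 + 45/4 = 585/4
t_c = 1/2 > 0 so v_max = 45/2

d=585/4 v_max=45/2 a_max=15/4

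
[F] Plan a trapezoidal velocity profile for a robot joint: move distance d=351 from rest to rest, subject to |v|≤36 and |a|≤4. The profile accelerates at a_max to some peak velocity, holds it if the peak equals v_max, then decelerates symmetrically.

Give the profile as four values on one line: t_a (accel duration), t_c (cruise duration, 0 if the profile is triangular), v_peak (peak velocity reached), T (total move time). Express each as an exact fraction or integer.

t_a=9 t_c=3/4 v_peak=36 T=75/4

vₘ²/aₘ = 36²/4 = 324
351 ≥ 324 ⇒ cruise phase
t_a = 36/4 = 9; v_peak = 36
d_cruise = 351 − 324 = 27; t_c = 27/36 = 3/4
T = 2·9 + 3/4 = 75/4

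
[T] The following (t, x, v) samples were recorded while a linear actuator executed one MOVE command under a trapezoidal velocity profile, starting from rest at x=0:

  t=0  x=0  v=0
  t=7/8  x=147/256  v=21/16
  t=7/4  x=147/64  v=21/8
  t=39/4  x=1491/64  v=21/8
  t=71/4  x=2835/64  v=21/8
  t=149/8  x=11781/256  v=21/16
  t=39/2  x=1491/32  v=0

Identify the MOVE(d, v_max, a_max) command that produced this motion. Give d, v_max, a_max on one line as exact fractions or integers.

d=1491/32 v_max=21/8 a_max=3/2

final state: t=39/2, x=1491/32, v=0 → d = 1491/32
a_max = (21/16−0)/(7/8−0) = 3/2
max v = 21/8 over t∈[7/4,71/4] → v_max = 21/8
check: 21/8·(7/4+16) = 1491/32 ✓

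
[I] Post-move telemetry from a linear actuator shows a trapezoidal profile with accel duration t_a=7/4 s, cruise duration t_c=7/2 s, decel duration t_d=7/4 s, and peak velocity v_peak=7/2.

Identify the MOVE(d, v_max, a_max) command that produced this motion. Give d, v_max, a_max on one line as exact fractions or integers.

d=147/8 v_max=7/2 a_max=2

a_max = (7/2)/(7/4) = 2
d_a = ½·7/2·7/4 = 49/16; d_c = 7/2·7/2 = 49/4
d = 2·49/16 + 49/4 = 147/8
t_c = 7/2 > 0 so v_max = 7/2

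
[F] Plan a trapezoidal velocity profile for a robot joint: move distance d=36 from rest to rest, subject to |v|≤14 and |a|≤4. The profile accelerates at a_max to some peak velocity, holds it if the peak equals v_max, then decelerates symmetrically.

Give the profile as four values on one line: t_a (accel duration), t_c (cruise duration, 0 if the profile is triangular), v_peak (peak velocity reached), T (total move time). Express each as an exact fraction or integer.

(v_max)²/a_max = 14²/4 = 49
36 < 49 ⇒ no cruise
v_peak = √(36·4) = √144 = 12
t_a = 12/4 = 3; t_c = 0
T = 2·3 = 6

t_a=3 t_c=0 v_peak=12 T=6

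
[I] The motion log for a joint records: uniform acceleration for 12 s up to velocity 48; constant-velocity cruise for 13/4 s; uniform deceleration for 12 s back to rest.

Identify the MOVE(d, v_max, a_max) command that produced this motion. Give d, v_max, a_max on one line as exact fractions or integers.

d=732 v_max=48 a_max=4

a_max = 48/12 = 4
d_a = ½·48·12 = 288; d_c = 48·13/4 = 156
d = 2·288 + 156 = 732
t_c = 13/4 > 0 → v_max = v_peak = 48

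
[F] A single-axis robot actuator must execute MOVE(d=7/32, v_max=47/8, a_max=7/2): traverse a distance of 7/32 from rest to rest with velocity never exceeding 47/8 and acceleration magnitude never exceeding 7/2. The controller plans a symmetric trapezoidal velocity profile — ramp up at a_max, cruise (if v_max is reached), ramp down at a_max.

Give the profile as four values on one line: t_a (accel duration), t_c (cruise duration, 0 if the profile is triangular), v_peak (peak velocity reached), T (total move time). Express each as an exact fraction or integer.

t_a=1/4 t_c=0 v_peak=7/8 T=1/2

(v_max)²/a_max = (47/8)²/(7/2) = 2209/224
7/32 < 2209/224 → triangular
v_peak = √(7/32·7/2) = √(49/64) = 7/8
t_a = (7/8)/(7/2) = 1/4; t_c = 0
T = 2·1/4 = 1/2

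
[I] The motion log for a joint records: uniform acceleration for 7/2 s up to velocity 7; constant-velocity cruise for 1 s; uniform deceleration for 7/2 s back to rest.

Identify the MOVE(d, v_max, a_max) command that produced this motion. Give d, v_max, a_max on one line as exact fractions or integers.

a_max = 7/(7/2) = 2
d_a = ½·7·7/2 = 49/4; d_c = 7·1 = 7
d = 2·49/4 + 7 = 63/2
t_c = 1 > 0 so v_max = 7

d=63/2 v_max=7 a_max=2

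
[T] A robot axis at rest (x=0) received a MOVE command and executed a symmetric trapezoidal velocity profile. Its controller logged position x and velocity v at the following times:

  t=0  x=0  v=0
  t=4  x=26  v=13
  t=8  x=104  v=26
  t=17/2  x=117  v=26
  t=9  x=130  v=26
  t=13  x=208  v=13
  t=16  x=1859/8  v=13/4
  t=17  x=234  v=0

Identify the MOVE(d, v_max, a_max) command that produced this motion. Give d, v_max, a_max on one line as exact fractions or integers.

final state: t=17, x=234, v=0 → d = 234
a_max = (13−0)/(4−0) = 13/4
max v = 26 over t∈[8,9] → v_max = 26
check: 26·(8+1) = 234 ✓

d=234 v_max=26 a_max=13/4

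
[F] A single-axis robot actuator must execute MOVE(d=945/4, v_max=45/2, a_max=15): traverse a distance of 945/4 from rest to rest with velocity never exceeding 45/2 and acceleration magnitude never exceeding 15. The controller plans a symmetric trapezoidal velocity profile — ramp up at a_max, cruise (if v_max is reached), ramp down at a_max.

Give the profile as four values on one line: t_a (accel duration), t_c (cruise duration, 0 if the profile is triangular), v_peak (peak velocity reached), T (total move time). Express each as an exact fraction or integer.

(v_max)²/a_max = (45/2)²/15 = 135/4
945/4 ≥ 135/4 → trapezoidal
t_a = (45/2)/15 = 3/2; v_peak = 45/2
d_cruise = 945/4 − 135/4 = 405/2; t_c = (405/2)/(45/2) = 9
T = 2·3/2 + 9 = 12

t_a=3/2 t_c=9 v_peak=45/2 T=12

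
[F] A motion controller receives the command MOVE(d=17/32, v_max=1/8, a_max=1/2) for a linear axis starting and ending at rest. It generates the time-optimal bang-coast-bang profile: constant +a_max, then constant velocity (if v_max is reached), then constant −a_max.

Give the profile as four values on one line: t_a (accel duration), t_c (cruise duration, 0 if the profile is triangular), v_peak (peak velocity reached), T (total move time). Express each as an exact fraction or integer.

t_a=1/4 t_c=4 v_peak=1/8 T=9/2

v_max²/a_max = (1/8)²/(1/2) = 1/32
17/32 ≥ 1/32 ⇒ cruise phase
t_a = (1/8)/(1/2) = 1/4; v_peak = 1/8
d_cruise = 17/32 − 1/32 = 1/2; t_c = (1/2)/(1/8) = 4
T = 2·1/4 + 4 = 9/2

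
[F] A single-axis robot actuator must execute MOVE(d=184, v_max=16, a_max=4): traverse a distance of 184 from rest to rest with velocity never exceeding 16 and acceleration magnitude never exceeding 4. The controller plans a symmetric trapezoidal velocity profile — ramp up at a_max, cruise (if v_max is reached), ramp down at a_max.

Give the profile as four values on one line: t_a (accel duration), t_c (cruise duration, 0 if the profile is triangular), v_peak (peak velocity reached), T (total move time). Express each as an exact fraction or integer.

vₘ²/aₘ = 16²/4 = 64
184 ≥ 64 ⇒ cruise phase
t_a = 16/4 = 4; v_peak = 16
d_cruise = 184 − 64 = 120; t_c = 120/16 = 15/2
T = 2·4 + 15/2 = 31/2

t_a=4 t_c=15/2 v_peak=16 T=31/2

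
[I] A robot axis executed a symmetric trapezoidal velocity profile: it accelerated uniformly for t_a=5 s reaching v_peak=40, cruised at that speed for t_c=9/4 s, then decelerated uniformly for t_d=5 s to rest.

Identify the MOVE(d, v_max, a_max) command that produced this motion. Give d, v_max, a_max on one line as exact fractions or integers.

d=290 v_max=40 a_max=8

a_max = 40/5 = 8
d_a = ½·40·5 = 100; d_c = 40·9/4 = 90
d = 2·100 + 90 = 290
t_c = 9/4 > 0 ⇒ limit active, v_max = 40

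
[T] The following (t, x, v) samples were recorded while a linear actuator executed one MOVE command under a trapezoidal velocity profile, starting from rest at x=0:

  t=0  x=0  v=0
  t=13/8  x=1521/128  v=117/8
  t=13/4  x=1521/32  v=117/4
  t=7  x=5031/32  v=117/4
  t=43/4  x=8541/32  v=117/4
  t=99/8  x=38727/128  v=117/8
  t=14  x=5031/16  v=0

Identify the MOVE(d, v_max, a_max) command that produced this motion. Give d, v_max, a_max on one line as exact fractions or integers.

d=5031/16 v_max=117/4 a_max=9

final state: t=14, x=5031/16, v=0 → d = 5031/16
a_max = (117/8−0)/(13/8−0) = 9
max v = 117/4 over t∈[13/4,43/4] → v_max = 117/4
check: 117/4·(13/4+15/2) = 5031/16 ✓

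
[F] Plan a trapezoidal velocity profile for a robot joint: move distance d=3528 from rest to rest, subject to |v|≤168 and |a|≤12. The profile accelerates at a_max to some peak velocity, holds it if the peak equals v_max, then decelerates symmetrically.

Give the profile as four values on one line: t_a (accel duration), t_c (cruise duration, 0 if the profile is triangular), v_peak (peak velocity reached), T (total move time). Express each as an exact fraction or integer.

t_a=14 t_c=7 v_peak=168 T=35

v_max²/a_max = 168²/12 = 2352
3528 ≥ 2352 → trapezoidal
t_a = 168/12 = 14; v_peak = 168
d_cruise = 3528 − 2352 = 1176; t_c = 1176/168 = 7
T = 2·14 + 7 = 35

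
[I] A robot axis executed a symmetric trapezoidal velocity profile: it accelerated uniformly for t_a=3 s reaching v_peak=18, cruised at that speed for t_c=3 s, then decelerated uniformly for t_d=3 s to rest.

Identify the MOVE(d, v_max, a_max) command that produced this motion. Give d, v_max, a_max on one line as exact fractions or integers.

d=108 v_max=18 a_max=6

a_max = 18/3 = 6
d_a = ½·18·3 = 27; d_c = 18·3 = 54
d = 2·27 + 54 = 108
t_c = 3 > 0 → v_max = v_peak = 18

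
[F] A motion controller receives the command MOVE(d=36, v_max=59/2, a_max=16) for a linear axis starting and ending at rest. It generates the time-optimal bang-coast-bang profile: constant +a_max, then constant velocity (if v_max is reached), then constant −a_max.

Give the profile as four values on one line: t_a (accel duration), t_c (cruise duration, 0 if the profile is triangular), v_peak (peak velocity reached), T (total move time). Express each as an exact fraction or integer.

v_max²/a_max = (59/2)²/16 = 3481/64
36 < 3481/64 ⇒ no cruise
v_peak = √(36·16) = √576 = 24
t_a = 24/16 = 3/2; t_c = 0
T = 2·3/2 = 3

t_a=3/2 t_c=0 v_peak=24 T=3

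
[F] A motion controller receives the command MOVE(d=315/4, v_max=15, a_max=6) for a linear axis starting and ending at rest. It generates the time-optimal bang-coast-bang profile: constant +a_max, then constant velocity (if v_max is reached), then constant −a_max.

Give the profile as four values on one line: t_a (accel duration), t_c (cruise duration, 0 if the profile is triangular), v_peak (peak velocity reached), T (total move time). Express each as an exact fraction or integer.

t_a=5/2 t_c=11/4 v_peak=15 T=31/4

vₘ²/aₘ = 15²/6 = 75/2
315/4 ≥ 75/2 ⇒ cruise phase
t_a = 15/6 = 5/2; v_peak = 15
d_cruise = 315/4 − 75/2 = 165/4; t_c = (165/4)/15 = 11/4
T = 2·5/2 + 11/4 = 31/4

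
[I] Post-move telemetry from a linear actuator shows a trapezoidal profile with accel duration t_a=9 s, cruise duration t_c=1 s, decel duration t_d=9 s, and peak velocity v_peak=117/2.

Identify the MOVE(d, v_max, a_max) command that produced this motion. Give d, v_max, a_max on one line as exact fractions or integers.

a_max = (117/2)/9 = 13/2
d_a = ½·117/2·9 = 1053/4; d_c = 117/2·1 = 117/2
d = 2·1053/4 + 117/2 = 585
t_c = 1 > 0 so v_max = 117/2

d=585 v_max=117/2 a_max=13/2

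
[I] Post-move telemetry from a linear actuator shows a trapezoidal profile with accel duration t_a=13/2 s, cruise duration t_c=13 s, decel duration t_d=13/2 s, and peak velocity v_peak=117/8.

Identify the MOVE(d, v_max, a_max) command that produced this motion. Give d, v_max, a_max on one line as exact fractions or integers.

a_max = (117/8)/(13/2) = 9/4
d_a = ½·117/8·13/2 = 1521/32; d_c = 117/8·13 = 1521/8
d = 2·1521/32 + 1521/8 = 4563/16
t_c = 13 > 0 so v_max = 117/8

d=4563/16 v_max=117/8 a_max=9/4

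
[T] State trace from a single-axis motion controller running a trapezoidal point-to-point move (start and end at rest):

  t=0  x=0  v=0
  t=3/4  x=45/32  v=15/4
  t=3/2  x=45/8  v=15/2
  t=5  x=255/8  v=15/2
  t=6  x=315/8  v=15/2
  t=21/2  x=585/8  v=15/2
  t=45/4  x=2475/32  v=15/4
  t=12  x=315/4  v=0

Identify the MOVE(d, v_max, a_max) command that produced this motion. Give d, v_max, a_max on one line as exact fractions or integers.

final state: t=12, x=315/4, v=0 → d = 315/4
a_max = (15/4−0)/(3/4−0) = 5
max v = 15/2 over t∈[3/2,21/2] → v_max = 15/2
check: 15/2·(3/2+9) = 315/4 ✓

d=315/4 v_max=15/2 a_max=5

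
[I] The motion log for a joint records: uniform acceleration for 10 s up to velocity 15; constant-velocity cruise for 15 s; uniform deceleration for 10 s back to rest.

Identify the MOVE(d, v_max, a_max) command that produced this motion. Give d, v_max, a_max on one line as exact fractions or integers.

a_max = 15/10 = 3/2
d_a = ½·15·10 = 75; d_c = 15·15 = 225
d = 2·75 + 225 = 375
t_c = 15 > 0 so v_max = 15

d=375 v_max=15 a_max=3/2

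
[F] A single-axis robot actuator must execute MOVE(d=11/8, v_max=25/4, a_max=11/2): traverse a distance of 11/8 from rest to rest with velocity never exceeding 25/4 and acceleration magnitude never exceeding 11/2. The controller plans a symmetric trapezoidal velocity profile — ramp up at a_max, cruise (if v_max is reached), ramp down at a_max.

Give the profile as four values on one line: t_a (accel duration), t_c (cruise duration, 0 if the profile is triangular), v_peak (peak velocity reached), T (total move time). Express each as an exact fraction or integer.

t_a=1/2 t_c=0 v_peak=11/4 T=1

v_max²/a_max = (25/4)²/(11/2) = 625/88
11/8 < 625/88 → triangular
v_peak = √(11/8·11/2) = √(121/16) = 11/4
t_a = (11/4)/(11/2) = 1/2; t_c = 0
T = 2·1/2 = 1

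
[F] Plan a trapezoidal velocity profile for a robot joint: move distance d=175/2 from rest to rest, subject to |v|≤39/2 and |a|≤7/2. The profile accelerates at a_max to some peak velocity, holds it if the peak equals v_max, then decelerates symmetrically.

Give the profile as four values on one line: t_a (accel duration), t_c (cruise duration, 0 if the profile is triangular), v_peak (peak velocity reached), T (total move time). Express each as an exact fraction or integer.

vₘ²/aₘ = (39/2)²/(7/2) = 1521/14
175/2 < 1521/14 → triangular
v_peak = √(175/2·7/2) = √(1225/4) = 35/2
t_a = (35/2)/(7/2) = 5; t_c = 0
T = 2·5 = 10

t_a=5 t_c=0 v_peak=35/2 T=10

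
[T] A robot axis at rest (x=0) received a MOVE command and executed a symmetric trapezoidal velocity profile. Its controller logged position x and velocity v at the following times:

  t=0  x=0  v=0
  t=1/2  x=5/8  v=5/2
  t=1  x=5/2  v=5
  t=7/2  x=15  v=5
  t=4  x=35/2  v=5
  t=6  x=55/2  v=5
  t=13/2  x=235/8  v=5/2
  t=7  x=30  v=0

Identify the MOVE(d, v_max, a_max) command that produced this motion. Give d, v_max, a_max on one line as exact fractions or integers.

final state: t=7, x=30, v=0 → d = 30
a_max = (5/2−0)/(1/2−0) = 5
max v = 5 over t∈[1,6] → v_max = 5
check: 5·(1+5) = 30 ✓

d=30 v_max=5 a_max=5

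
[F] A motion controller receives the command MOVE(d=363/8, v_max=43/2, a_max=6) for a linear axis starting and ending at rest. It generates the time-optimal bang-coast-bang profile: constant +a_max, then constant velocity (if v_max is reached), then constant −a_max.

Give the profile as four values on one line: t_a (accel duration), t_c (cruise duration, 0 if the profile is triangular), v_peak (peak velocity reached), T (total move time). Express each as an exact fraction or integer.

t_a=11/4 t_c=0 v_peak=33/2 T=11/2

vₘ²/aₘ = (43/2)²/6 = 1849/24
363/8 < 1849/24 ⇒ no cruise
v_peak = √(363/8·6) = √(1089/4) = 33/2
t_a = (33/2)/6 = 11/4; t_c = 0
T = 2·11/4 = 11/2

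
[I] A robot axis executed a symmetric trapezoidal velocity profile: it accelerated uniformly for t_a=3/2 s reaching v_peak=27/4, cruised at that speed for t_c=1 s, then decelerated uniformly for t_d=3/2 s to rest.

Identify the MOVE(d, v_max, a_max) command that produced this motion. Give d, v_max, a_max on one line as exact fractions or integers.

a_max = (27/4)/(3/2) = 9/2
d_a = ½·27/4·3/2 = 81/16; d_c = 27/4·1 = 27/4
d = 2·81/16 + 27/4 = 135/8
t_c = 1 > 0 so v_max = 27/4

d=135/8 v_max=27/4 a_max=9/2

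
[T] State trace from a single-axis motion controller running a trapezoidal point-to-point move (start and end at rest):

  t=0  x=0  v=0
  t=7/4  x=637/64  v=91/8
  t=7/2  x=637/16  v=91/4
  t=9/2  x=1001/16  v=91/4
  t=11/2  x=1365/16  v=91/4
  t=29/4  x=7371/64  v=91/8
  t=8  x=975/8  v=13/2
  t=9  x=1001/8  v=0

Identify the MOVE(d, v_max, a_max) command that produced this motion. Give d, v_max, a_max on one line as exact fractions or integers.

d=1001/8 v_max=91/4 a_max=13/2

final state: t=9, x=1001/8, v=0 → d = 1001/8
a_max = (91/8−0)/(7/4−0) = 13/2
max v = 91/4 over t∈[7/2,11/2] → v_max = 91/4
check: 91/4·(7/2+2) = 1001/8 ✓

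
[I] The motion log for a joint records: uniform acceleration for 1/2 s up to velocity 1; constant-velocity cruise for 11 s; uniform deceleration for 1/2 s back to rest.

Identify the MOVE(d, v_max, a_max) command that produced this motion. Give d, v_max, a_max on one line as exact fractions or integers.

d=23/2 v_max=1 a_max=2

a_max = 1/(1/2) = 2
d_a = ½·1·1/2 = 1/4; d_c = 1·11 = 11
d = 2·1/4 + 11 = 23/2
t_c = 11 > 0 ⇒ limit active, v_max = 1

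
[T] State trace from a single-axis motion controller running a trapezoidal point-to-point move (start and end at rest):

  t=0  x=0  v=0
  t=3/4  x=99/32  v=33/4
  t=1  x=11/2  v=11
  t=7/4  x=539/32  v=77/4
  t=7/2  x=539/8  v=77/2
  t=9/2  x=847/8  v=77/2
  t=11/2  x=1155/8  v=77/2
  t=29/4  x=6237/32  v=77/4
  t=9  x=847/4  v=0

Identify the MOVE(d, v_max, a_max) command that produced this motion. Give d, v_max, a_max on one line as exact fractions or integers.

d=847/4 v_max=77/2 a_max=11

final state: t=9, x=847/4, v=0 → d = 847/4
a_max = (33/4−0)/(3/4−0) = 11
max v = 77/2 over t∈[7/2,11/2] → v_max = 77/2
check: 77/2·(7/2+2) = 847/4 ✓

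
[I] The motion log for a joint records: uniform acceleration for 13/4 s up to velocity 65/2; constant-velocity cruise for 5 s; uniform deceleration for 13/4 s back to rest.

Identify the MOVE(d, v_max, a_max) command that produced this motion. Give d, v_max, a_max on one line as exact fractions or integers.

d=2145/8 v_max=65/2 a_max=10

a_max = (65/2)/(13/4) = 10
d_a = ½·65/2·13/4 = 845/16; d_c = 65/2·5 = 325/2
d = 2·845/16 + 325/2 = 2145/8
t_c = 5 > 0 ⇒ limit active, v_max = 65/2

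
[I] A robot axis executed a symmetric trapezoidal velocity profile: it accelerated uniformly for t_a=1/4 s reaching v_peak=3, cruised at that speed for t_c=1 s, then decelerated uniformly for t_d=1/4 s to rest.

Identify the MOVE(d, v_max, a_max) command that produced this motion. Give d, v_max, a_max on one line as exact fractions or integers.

d=15/4 v_max=3 a_max=12

a_max = 3/(1/4) = 12
d_a = ½·3·1/4 = 3/8; d_c = 3·1 = 3
d = 2·3/8 + 3 = 15/4
t_c = 1 > 0 → v_max = v_peak = 3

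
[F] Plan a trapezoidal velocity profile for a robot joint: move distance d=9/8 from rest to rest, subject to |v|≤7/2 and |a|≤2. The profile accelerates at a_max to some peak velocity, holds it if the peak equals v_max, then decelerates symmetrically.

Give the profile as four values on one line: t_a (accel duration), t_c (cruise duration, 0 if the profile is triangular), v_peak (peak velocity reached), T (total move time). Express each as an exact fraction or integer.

v_max²/a_max = (7/2)²/2 = 49/8
9/8 < 49/8 so t_c = 0
v_peak = √(9/8·2) = √(9/4) = 3/2
t_a = (3/2)/2 = 3/4; t_c = 0
T = 2·3/4 = 3/2

t_a=3/4 t_c=0 v_peak=3/2 T=3/2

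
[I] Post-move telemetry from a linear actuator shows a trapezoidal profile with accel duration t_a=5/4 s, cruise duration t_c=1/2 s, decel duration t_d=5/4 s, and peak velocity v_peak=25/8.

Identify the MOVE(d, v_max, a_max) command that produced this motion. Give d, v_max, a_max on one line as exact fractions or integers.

d=175/32 v_max=25/8 a_max=5/2

a_max = (25/8)/(5/4) = 5/2
d_a = ½·25/8·5/4 = 125/64; d_c = 25/8·1/2 = 25/16
d = 2·125/64 + 25/16 = 175/32
t_c = 1/2 > 0 so v_max = 25/8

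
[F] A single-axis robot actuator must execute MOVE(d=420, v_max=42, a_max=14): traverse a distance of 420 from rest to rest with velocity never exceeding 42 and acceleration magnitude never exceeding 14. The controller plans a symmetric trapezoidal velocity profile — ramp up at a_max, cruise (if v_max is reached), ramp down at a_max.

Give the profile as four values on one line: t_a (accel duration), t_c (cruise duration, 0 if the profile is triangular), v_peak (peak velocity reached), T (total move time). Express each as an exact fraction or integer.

t_a=3 t_c=7 v_peak=42 T=13

(v_max)²/a_max = 42²/14 = 126
420 ≥ 126 so v_max reached
t_a = 42/14 = 3; v_peak = 42
d_cruise = 420 − 126 = 294; t_c = 294/42 = 7
T = 2·3 + 7 = 13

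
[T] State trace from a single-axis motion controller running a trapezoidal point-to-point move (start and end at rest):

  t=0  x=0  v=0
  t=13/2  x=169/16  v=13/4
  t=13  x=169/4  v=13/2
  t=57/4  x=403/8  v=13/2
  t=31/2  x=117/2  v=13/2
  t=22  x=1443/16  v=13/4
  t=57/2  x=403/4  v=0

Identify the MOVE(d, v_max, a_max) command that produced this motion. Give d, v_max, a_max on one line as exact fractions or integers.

final state: t=57/2, x=403/4, v=0 → d = 403/4
a_max = (13/4−0)/(13/2−0) = 1/2
max v = 13/2 over t∈[13,31/2] → v_max = 13/2
check: 13/2·(13+5/2) = 403/4 ✓

d=403/4 v_max=13/2 a_max=1/2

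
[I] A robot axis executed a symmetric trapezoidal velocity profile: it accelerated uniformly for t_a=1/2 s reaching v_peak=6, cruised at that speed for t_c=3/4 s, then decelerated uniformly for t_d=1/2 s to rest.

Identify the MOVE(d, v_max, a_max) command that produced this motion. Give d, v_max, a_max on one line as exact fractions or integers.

a_max = 6/(1/2) = 12
d_a = ½·6·1/2 = 3/2; d_c = 6·3/4 = 9/2
d = 2·3/2 + 9/2 = 15/2
t_c = 3/4 > 0 ⇒ limit active, v_max = 6

d=15/2 v_max=6 a_max=12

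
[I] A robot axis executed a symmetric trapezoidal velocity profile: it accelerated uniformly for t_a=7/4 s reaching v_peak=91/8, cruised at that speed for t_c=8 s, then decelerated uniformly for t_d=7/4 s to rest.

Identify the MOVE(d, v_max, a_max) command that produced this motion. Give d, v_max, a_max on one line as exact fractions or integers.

d=3549/32 v_max=91/8 a_max=13/2

a_max = (91/8)/(7/4) = 13/2
d_a = ½·91/8·7/4 = 637/64; d_c = 91/8·8 = 91
d = 2·637/64 + 91 = 3549/32
t_c = 8 > 0 so v_max = 91/8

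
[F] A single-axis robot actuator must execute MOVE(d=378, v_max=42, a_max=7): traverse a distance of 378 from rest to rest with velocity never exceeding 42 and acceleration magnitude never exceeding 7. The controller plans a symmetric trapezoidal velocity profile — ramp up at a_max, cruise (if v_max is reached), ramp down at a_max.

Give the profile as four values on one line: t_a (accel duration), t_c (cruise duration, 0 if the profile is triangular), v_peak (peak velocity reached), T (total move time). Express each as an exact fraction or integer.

vₘ²/aₘ = 42²/7 = 252
378 ≥ 252 ⇒ cruise phase
t_a = 42/7 = 6; v_peak = 42
d_cruise = 378 − 252 = 126; t_c = 126/42 = 3
T = 2·6 + 3 = 15

t_a=6 t_c=3 v_peak=42 T=15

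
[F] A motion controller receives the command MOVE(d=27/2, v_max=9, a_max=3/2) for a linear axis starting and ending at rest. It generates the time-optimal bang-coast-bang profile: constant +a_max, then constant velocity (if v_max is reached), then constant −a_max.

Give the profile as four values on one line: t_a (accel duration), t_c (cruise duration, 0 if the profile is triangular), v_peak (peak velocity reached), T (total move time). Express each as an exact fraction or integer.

t_a=3 t_c=0 v_peak=9/2 T=6

(v_max)²/a_max = 9²/(3/2) = 54
27/2 < 54 ⇒ no cruise
v_peak = √(27/2·3/2) = √(81/4) = 9/2
t_a = (9/2)/(3/2) = 3; t_c = 0
T = 2·3 = 6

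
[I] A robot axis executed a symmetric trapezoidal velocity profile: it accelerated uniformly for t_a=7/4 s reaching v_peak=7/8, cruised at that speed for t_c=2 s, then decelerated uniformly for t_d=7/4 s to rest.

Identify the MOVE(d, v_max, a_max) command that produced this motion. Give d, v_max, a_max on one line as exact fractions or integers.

a_max = (7/8)/(7/4) = 1/2
d_a = ½·7/8·7/4 = 49/64; d_c = 7/8·2 = 7/4
d = 2·49/64 + 7/4 = 105/32
t_c = 2 > 0 ⇒ limit active, v_max = 7/8

d=105/32 v_max=7/8 a_max=1/2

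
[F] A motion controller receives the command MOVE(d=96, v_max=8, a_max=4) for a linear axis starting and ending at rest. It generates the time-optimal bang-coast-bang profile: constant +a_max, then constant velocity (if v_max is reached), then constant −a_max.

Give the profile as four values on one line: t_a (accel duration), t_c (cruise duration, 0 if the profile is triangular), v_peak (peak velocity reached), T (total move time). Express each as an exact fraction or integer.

v_max²/a_max = 8²/4 = 16
96 ≥ 16 so v_max reached
t_a = 8/4 = 2; v_peak = 8
d_cruise = 96 − 16 = 80; t_c = 80/8 = 10
T = 2·2 + 10 = 14

t_a=2 t_c=10 v_peak=8 T=14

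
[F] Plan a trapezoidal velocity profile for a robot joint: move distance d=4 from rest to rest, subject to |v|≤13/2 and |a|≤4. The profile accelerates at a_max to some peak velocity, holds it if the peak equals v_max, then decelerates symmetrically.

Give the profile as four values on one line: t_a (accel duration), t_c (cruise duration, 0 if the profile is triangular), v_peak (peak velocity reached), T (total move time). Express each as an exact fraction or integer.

t_a=1 t_c=0 v_peak=4 T=2

v_max²/a_max = (13/2)²/4 = 169/16
4 < 169/16 ⇒ no cruise
v_peak = √(4·4) = √16 = 4
t_a = 4/4 = 1; t_c = 0
T = 2·1 = 2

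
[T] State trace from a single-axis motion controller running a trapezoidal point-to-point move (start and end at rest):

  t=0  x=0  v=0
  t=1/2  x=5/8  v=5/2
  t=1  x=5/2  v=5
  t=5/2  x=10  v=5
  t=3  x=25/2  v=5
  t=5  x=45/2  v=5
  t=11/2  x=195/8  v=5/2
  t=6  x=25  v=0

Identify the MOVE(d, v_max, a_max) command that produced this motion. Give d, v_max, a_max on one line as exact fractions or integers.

d=25 v_max=5 a_max=5

final state: t=6, x=25, v=0 → d = 25
a_max = (5/2−0)/(1/2−0) = 5
max v = 5 over t∈[1,5] → v_max = 5
check: 5·(1+4) = 25 ✓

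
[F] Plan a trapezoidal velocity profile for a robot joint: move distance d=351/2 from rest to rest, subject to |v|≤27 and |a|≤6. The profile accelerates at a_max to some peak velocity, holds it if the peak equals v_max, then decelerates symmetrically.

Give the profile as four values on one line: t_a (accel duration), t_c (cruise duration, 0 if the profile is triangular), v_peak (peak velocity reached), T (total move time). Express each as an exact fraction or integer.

(v_max)²/a_max = 27²/6 = 243/2
351/2 ≥ 243/2 so v_max reached
t_a = 27/6 = 9/2; v_peak = 27
d_cruise = 351/2 − 243/2 = 54; t_c = 54/27 = 2
T = 2·9/2 + 2 = 11

t_a=9/2 t_c=2 v_peak=27 T=11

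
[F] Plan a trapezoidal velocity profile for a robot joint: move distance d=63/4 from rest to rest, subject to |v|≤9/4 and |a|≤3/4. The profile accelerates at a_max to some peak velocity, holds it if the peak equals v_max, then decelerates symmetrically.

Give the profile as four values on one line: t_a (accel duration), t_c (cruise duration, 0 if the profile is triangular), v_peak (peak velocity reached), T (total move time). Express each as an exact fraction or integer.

(v_max)²/a_max = (9/4)²/(3/4) = 27/4
63/4 ≥ 27/4 → trapezoidal
t_a = (9/4)/(3/4) = 3; v_peak = 9/4
d_cruise = 63/4 − 27/4 = 9; t_c = 9/(9/4) = 4
T = 2·3 + 4 = 10

t_a=3 t_c=4 v_peak=9/4 T=10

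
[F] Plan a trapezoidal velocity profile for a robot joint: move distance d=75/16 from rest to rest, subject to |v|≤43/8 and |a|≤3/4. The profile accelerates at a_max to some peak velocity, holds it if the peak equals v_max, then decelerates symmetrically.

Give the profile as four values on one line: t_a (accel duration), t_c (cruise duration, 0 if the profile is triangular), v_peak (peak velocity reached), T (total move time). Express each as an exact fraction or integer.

t_a=5/2 t_c=0 v_peak=15/8 T=5

vₘ²/aₘ = (43/8)²/(3/4) = 1849/48
75/16 < 1849/48 ⇒ no cruise
v_peak = √(75/16·3/4) = √(225/64) = 15/8
t_a = (15/8)/(3/4) = 5/2; t_c = 0
T = 2·5/2 = 5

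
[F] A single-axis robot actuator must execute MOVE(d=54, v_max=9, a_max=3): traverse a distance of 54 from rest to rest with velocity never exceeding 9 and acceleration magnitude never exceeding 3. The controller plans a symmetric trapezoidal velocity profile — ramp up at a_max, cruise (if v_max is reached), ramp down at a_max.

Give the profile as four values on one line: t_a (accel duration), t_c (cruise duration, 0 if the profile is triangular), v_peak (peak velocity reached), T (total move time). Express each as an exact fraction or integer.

t_a=3 t_c=3 v_peak=9 T=9

v_max²/a_max = 9²/3 = 27
54 ≥ 27 → trapezoidal
t_a = 9/3 = 3; v_peak = 9
d_cruise = 54 − 27 = 27; t_c = 27/9 = 3
T = 2·3 + 3 = 9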